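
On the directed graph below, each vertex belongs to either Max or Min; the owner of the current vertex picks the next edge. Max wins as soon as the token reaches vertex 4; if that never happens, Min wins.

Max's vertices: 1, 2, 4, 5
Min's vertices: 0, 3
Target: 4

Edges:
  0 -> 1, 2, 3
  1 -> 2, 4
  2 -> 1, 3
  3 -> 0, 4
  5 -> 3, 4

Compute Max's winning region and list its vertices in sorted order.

A0 = {4}
A1: add {1, 5} — 1 (Max) has 1→4; 5 (Max) has 5→4.
A2: add {2} — 2 (Max) has 2→1.
A3 = A2; e.g. 0 (Min) can still go to 3. Fixed point.
Max's winning region = {1, 2, 4, 5}.

1, 2, 4, 5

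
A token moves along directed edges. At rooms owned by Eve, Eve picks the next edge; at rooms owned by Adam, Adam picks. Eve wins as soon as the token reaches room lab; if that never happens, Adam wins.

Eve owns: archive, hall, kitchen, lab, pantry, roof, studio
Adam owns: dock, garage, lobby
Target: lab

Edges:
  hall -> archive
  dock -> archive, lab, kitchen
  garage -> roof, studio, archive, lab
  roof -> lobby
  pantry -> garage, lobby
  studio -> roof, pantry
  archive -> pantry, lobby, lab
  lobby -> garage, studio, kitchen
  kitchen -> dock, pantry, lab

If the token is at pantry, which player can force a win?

A0 = {lab}
A1: add {archive, kitchen} — archive (Eve) has archive→lab; kitchen (Eve) has kitchen→lab.
A2: add {dock, hall} — hall (Eve) has hall→archive; dock (Adam): all of {archive, lab, kitchen} already in.
A3 = A2; e.g. garage (Adam) can still go to roof. Fixed point.
pantry never enters the attractor, so Adam can avoid the target forever.

Adam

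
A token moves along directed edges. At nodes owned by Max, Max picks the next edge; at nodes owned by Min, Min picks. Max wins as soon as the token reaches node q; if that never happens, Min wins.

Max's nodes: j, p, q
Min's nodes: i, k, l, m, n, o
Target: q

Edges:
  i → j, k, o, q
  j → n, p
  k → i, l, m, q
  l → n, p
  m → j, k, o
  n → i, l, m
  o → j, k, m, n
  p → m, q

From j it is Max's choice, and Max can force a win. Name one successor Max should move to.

p

A0 = {q}
A1: add {p} — p (Max) has p→q.
A2: add {j} — j (Max) has j→p.
A3 = A2; e.g. i (Min) can still go to k. Fixed point.
From j, successor p is in the attractor (rank 1); the other successor n is not.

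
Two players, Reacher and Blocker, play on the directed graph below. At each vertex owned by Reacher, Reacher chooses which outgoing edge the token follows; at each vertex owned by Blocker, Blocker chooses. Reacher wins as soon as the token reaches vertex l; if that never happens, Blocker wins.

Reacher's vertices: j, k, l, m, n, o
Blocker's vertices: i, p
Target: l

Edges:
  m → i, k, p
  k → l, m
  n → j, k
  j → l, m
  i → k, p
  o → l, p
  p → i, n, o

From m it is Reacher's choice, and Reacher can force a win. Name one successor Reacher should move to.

k

A0 = {l}
A1: add {j, k, o} — j (Reacher) has j→l; k (Reacher) has k→l; o (Reacher) has o→l.
A2: add {m, n} — m (Reacher) has m→k; n (Reacher) has n→j.
A3 = A2; e.g. i (Blocker) can still go to p. Fixed point.
From m, successor k is in the attractor (rank 1); the other successors i, p are not.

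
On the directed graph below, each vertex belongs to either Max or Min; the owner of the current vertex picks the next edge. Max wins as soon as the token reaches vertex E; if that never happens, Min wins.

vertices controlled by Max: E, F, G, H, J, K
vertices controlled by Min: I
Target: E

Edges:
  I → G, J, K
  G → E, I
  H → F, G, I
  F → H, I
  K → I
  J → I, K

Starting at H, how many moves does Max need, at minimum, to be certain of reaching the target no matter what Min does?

A0 = {E}
A1: add {G} — G (Max) has G→E.
A2: add {H} — H (Max) has H→G.
H enters the attractor at level 2, so Max can force the target in 2 moves from there.

2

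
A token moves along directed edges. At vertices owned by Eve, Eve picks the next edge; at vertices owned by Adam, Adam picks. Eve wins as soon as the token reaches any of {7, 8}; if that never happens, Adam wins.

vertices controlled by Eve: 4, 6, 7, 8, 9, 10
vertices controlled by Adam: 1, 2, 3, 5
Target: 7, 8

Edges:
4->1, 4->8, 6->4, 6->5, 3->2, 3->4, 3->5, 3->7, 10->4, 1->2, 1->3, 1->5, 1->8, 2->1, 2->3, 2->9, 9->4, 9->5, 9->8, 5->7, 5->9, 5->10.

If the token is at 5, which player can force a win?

A0 = {7, 8}
A1: add {4, 9} — 4 (Eve) has 4→8; 9 (Eve) has 9→8.
A2: add {6, 10} — 6 (Eve) has 6→4; 10 (Eve) has 10→4.
A3: add {5} — 5 (Adam): all of {7, 9, 10} already in.
A4 = A3; e.g. 1 (Adam) can still go to 2. Fixed point.
5 ∈ A3, so Eve can force the target.

Eve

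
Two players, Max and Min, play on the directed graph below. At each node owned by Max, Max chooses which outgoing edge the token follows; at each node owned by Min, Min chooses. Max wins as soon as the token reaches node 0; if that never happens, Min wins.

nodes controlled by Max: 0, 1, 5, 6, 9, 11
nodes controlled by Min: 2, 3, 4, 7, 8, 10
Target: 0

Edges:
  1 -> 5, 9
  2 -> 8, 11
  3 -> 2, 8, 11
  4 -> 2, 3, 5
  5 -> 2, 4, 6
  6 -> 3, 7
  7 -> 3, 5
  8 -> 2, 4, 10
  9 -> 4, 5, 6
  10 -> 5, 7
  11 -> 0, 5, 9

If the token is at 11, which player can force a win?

A0 = {0}
A1: add {11} — 11 (Max) has 11→0.
A2 = A1; e.g. 1 (Max) has no edge into A1. Fixed point.
11 ∈ A1, so Max can force the target.

Max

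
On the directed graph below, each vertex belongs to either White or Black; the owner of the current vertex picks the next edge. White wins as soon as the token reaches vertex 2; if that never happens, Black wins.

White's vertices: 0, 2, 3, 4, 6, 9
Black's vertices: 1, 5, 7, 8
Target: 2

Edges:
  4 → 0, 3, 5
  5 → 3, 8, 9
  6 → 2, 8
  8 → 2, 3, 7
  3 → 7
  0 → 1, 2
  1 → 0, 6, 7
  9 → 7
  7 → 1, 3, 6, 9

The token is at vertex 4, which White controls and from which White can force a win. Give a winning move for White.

A0 = {2}
A1: add {0, 6} — 0 (White) has 0→2; 6 (White) has 6→2.
A2: add {4} — 4 (White) has 4→0.
A3 = A2; e.g. 1 (Black) can still go to 7. Fixed point.
From 4, successor 0 is in the attractor (rank 1); the other successors 3, 5 are not.

0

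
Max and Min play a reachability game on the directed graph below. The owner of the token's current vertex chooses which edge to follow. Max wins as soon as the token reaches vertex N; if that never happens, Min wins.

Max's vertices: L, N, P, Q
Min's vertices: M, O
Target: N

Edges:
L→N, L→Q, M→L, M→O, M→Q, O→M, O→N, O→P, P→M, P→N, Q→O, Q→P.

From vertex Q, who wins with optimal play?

Max

A0 = {N}
A1: add {L, P} — L (Max) has L→N; P (Max) has P→N.
A2: add {Q} — Q (Max) has Q→P.
A3 = A2; e.g. M (Min) can still go to O. Fixed point.
Q ∈ A2, so Max can force the target.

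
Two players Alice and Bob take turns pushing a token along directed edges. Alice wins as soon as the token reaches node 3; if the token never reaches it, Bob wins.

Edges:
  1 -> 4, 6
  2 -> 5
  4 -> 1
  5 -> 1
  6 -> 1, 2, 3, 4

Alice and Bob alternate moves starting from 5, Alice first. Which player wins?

Bob

Track states (vertex, player-to-move).
A0 = {(3,Alice), (3,Bob)}
A1: add {(6,Alice)}.
A2 = A1; e.g. (1,Alice) stays out. (5,Alice) never enters ⇒ Bob avoids the target.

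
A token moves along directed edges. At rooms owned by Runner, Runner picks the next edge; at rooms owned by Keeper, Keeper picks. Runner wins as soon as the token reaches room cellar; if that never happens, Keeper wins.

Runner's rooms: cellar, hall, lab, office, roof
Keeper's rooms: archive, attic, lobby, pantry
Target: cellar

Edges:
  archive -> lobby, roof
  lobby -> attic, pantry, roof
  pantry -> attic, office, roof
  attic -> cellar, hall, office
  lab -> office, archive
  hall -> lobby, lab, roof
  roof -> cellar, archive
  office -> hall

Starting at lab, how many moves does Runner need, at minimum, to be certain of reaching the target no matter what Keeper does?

A0 = {cellar}
A1: add {roof} — roof (Runner) has roof→cellar.
A2: add {hall} — hall (Runner) has hall→roof.
A3: add {office} — office (Runner) has office→hall.
A4: add {attic, lab} — attic (Keeper): all of {cellar, hall, office} already in; lab (Runner) has lab→office.
lab enters the attractor at level 4, so Runner can force the target in 4 moves from there.

4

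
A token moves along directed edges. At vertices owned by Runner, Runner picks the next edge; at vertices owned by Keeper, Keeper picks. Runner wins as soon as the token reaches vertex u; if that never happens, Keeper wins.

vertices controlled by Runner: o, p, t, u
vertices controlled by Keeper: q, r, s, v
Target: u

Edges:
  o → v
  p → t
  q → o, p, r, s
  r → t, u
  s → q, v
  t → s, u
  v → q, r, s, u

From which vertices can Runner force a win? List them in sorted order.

p, r, t, u

A0 = {u}
A1: add {t} — t (Runner) has t→u.
A2: add {p, r} — p (Runner) has p→t; r (Keeper): all of {t, u} already in.
A3 = A2; e.g. o (Runner) has no edge into A2. Fixed point.
Runner's winning region = {p, r, t, u}.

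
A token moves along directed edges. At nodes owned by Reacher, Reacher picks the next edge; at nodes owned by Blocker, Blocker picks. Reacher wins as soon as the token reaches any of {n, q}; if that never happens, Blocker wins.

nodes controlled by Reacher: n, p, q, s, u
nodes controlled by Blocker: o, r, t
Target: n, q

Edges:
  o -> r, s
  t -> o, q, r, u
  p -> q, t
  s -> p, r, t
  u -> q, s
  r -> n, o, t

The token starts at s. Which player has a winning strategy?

A0 = {n, q}
A1: add {p, u} — p (Reacher) has p→q; u (Reacher) has u→q.
A2: add {s} — s (Reacher) has s→p.
A3 = A2; e.g. o (Blocker) can still go to r. Fixed point.
s ∈ A2, so Reacher can force the target.

Reacher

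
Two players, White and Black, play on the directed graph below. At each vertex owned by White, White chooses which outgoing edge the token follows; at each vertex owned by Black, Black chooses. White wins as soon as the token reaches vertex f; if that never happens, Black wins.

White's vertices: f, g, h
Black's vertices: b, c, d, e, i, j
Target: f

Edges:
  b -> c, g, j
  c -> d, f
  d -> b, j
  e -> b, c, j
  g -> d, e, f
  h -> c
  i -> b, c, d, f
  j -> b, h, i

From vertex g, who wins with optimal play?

A0 = {f}
A1: add {g} — g (White) has g→f.
A2 = A1; e.g. b (Black) can still go to c. Fixed point.
g ∈ A1, so White can force the target.

White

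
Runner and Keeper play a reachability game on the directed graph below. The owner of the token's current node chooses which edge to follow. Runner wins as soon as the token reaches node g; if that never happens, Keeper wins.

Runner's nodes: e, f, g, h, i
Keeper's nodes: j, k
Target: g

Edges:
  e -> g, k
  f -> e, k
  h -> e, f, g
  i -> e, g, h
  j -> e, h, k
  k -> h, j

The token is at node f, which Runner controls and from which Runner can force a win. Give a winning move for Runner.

A0 = {g}
A1: add {e, h, i} — e (Runner) has e→g; h (Runner) has h→g; i (Runner) has i→g.
A2: add {f} — f (Runner) has f→e.
A3 = A2; e.g. j (Keeper) can still go to k. Fixed point.
From f, successor e is in the attractor (rank 1); the other successor k is not.

e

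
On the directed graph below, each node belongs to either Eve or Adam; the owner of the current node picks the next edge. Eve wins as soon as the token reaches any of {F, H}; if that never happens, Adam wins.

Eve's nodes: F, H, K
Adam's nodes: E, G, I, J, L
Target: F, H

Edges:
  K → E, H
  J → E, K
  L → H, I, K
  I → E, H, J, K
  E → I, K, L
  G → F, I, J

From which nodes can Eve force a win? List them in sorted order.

F, H, K

A0 = {F, H}
A1: add {K} — K (Eve) has K→H.
A2 = A1; e.g. E (Adam) can still go to I. Fixed point.
Eve's winning region = {F, H, K}.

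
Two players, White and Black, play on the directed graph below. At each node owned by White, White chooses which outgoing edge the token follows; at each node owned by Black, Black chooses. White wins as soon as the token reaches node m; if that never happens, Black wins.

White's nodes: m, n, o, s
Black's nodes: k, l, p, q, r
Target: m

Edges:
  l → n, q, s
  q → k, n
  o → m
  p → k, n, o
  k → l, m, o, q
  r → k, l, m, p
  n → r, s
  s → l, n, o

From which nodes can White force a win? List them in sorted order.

A0 = {m}
A1: add {o} — o (White) has o→m.
A2: add {s} — s (White) has s→o.
A3: add {n} — n (White) has n→s.
A4 = A3; e.g. k (Black) can still go to l. Fixed point.
White's winning region = {m, n, o, s}.

m, n, o, s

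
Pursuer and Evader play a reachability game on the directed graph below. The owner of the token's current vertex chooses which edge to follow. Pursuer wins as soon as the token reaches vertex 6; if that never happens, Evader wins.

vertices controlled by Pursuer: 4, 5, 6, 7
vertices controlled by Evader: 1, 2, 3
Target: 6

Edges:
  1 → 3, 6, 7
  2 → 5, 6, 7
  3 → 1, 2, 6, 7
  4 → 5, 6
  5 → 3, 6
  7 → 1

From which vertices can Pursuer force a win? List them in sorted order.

A0 = {6}
A1: add {4, 5} — 4 (Pursuer) has 4→6; 5 (Pursuer) has 5→6.
A2 = A1; e.g. 1 (Evader) can still go to 3. Fixed point.
Pursuer's winning region = {4, 5, 6}.

4, 5, 6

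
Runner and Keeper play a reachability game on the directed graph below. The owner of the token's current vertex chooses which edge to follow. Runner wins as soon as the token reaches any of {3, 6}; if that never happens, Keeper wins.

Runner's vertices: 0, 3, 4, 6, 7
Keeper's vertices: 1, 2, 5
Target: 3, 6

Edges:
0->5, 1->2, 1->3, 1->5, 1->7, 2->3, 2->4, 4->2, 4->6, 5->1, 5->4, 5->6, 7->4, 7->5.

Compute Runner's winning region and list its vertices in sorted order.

2, 3, 4, 6, 7

A0 = {3, 6}
A1: add {4} — 4 (Runner) has 4→6.
A2: add {2, 7} — 2 (Keeper): all of {3, 4} already in; 7 (Runner) has 7→4.
A3 = A2; e.g. 0 (Runner) has no edge into A2. Fixed point.
Runner's winning region = {2, 3, 4, 6, 7}.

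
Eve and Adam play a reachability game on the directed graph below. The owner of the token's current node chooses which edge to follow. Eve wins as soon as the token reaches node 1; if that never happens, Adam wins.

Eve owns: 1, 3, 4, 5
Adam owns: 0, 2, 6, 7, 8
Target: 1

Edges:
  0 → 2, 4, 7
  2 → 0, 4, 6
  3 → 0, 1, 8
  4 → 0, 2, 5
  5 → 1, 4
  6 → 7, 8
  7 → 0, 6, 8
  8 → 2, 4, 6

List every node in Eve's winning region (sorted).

1, 3, 4, 5

A0 = {1}
A1: add {3, 5} — 3 (Eve) has 3→1; 5 (Eve) has 5→1.
A2: add {4} — 4 (Eve) has 4→5.
A3 = A2; e.g. 0 (Adam) can still go to 2. Fixed point.
Eve's winning region = {1, 3, 4, 5}.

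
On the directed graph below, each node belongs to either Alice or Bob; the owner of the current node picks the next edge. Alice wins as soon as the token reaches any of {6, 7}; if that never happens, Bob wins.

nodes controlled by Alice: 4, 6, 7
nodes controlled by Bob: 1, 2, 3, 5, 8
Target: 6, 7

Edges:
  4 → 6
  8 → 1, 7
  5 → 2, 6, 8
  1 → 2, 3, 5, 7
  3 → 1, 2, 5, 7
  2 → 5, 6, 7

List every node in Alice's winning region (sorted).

4, 6, 7

A0 = {6, 7}
A1: add {4} — 4 (Alice) has 4→6.
A2 = A1; e.g. 1 (Bob) can still go to 2. Fixed point.
Alice's winning region = {4, 6, 7}.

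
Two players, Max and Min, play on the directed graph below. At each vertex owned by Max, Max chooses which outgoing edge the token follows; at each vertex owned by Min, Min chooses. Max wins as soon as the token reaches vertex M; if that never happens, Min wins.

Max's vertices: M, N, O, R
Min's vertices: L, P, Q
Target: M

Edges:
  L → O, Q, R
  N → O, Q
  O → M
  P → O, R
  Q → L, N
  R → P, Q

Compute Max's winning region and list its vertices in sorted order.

A0 = {M}
A1: add {O} — O (Max) has O→M.
A2: add {N} — N (Max) has N→O.
A3 = A2; e.g. L (Min) can still go to Q. Fixed point.
Max's winning region = {M, N, O}.

M, N, O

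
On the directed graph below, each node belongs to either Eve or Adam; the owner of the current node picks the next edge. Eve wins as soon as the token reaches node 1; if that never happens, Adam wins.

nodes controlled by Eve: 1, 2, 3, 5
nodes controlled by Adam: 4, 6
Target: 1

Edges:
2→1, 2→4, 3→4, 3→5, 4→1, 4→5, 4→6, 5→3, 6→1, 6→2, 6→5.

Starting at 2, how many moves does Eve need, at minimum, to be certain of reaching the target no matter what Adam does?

A0 = {1}
A1: add {2} — 2 (Eve) has 2→1.
A2 = A1; e.g. 3 (Eve) has no edge into A1. Fixed point.
2 enters the attractor at level 1, so Eve can force the target in 1 move from there.

1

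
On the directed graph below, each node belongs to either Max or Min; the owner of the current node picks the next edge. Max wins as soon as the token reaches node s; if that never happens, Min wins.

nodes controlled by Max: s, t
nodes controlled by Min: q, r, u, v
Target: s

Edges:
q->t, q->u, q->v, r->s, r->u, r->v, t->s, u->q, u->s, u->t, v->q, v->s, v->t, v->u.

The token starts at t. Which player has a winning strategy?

Max

A0 = {s}
A1: add {t} — t (Max) has t→s.
A2 = A1; e.g. q (Min) can still go to u. Fixed point.
t ∈ A1, so Max can force the target.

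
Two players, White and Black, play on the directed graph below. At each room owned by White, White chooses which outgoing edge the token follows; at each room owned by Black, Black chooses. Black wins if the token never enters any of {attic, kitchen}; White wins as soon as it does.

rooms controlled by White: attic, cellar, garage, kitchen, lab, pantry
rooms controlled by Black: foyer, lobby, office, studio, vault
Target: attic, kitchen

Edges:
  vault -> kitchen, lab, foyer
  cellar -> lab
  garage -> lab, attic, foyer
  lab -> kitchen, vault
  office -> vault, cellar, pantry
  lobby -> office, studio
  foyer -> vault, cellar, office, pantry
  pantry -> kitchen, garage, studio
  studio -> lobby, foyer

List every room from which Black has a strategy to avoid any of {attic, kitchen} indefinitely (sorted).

foyer, lobby, office, studio, vault

A0 = {attic, kitchen}
A1: add {garage, lab, pantry} — garage (White) has garage→attic; lab (White) has lab→kitchen; pantry (White) has pantry→kitchen.
A2: add {cellar} — cellar (White) has cellar→lab.
A3 = A2; e.g. vault (Black) can still go to foyer. Fixed point.
White's attractor = {attic, cellar, garage, kitchen, lab, pantry}; Black avoids the target exactly from the complement.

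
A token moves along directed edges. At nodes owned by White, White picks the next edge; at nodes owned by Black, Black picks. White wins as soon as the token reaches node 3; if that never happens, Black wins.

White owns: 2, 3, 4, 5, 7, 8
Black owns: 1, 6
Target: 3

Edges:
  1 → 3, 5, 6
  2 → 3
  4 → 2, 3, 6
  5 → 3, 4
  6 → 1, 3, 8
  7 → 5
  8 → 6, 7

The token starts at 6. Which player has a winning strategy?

Black

A0 = {3}
A1: add {2, 4, 5} — 2 (White) has 2→3; 4 (White) has 4→3; 5 (White) has 5→3.
A2: add {7} — 7 (White) has 7→5.
A3: add {8} — 8 (White) has 8→7.
A4 = A3; e.g. 1 (Black) can still go to 6. Fixed point.
6 never enters the attractor, so Black can avoid the target forever.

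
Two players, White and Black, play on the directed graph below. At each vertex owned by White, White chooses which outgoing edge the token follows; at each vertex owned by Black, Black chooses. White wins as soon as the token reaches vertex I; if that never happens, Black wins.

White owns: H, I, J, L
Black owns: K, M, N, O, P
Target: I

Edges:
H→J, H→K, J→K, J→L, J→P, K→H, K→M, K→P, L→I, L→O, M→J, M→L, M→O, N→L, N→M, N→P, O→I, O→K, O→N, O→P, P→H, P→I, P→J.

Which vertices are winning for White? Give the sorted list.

H, I, J, L, P

A0 = {I}
A1: add {L} — L (White) has L→I.
A2: add {J} — J (White) has J→L.
A3: add {H} — H (White) has H→J.
A4: add {P} — P (Black): all of {H, I, J} already in.
A5 = A4; e.g. K (Black) can still go to M. Fixed point.
White's winning region = {H, I, J, L, P}.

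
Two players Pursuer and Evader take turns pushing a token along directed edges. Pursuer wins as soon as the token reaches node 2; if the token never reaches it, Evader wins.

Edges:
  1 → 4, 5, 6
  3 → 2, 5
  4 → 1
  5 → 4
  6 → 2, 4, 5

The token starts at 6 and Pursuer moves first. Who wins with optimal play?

Pursuer

Track states (vertex, player-to-move).
A0 = {(2,Pursuer), (2,Evader)}
A1: add {(3,Pursuer), (6,Pursuer)}.
(6,Pursuer) ∈ A1 ⇒ Pursuer forces the target.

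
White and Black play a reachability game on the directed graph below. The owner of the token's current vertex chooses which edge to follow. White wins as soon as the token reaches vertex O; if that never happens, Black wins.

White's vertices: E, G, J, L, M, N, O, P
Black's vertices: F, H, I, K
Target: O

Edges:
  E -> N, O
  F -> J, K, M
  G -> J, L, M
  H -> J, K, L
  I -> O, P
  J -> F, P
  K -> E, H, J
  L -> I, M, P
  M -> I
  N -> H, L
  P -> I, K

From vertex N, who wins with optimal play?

Black

A0 = {O}
A1: add {E} — E (White) has E→O.
A2 = A1; e.g. F (Black) can still go to J. Fixed point.
N never enters the attractor, so Black can avoid the target forever.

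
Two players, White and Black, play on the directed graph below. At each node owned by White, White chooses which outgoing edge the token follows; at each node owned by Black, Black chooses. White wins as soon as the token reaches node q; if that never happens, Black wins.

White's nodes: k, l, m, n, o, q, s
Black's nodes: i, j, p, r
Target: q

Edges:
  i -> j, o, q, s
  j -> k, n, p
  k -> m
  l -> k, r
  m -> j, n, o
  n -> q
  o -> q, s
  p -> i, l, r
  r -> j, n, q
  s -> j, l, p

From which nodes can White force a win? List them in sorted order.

k, l, m, n, o, q, s

A0 = {q}
A1: add {n, o} — n (White) has n→q; o (White) has o→q.
A2: add {m} — m (White) has m→n.
A3: add {k} — k (White) has k→m.
A4: add {l} — l (White) has l→k.
A5: add {s} — s (White) has s→l.
A6 = A5; e.g. i (Black) can still go to j. Fixed point.
White's winning region = {k, l, m, n, o, q, s}.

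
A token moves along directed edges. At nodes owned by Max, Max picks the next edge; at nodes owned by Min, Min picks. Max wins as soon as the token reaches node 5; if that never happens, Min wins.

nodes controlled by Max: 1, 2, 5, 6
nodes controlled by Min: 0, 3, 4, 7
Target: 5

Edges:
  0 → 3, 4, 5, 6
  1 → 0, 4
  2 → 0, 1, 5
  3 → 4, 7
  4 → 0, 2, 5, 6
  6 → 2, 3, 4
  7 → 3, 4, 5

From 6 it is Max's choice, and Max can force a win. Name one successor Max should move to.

A0 = {5}
A1: add {2} — 2 (Max) has 2→5.
A2: add {6} — 6 (Max) has 6→2.
A3 = A2; e.g. 0 (Min) can still go to 3. Fixed point.
From 6, successor 2 is in the attractor (rank 1); the other successors 3, 4 are not.

2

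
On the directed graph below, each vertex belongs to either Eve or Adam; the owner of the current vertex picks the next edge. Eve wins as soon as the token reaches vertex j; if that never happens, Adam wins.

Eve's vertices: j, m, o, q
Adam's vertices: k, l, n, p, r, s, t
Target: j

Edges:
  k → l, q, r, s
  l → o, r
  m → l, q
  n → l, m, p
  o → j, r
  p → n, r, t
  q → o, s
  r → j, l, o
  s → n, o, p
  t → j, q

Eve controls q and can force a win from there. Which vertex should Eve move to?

o

A0 = {j}
A1: add {o} — o (Eve) has o→j.
A2: add {q} — q (Eve) has q→o.
A3: add {m, t} — m (Eve) has m→q; t (Adam): all of {j, q} already in.
A4 = A3; e.g. k (Adam) can still go to l. Fixed point.
From q, successor o is in the attractor (rank 1); the other successor s is not.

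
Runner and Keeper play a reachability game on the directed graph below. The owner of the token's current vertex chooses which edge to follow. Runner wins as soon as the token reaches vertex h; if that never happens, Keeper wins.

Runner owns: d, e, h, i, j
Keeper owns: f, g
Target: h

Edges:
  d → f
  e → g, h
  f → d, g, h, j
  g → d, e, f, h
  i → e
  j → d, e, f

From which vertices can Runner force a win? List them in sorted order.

e, h, i, j

A0 = {h}
A1: add {e} — e (Runner) has e→h.
A2: add {i, j} — i (Runner) has i→e; j (Runner) has j→e.
A3 = A2; e.g. d (Runner) has no edge into A2. Fixed point.
Runner's winning region = {e, h, i, j}.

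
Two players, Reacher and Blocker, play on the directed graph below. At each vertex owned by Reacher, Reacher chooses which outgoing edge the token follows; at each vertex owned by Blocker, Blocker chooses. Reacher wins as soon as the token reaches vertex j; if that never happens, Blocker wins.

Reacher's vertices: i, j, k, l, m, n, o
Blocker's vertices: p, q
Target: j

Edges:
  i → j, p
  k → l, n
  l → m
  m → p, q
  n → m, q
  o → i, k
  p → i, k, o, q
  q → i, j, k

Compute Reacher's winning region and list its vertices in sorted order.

A0 = {j}
A1: add {i} — i (Reacher) has i→j.
A2: add {o} — o (Reacher) has o→i.
A3 = A2; e.g. k (Reacher) has no edge into A2. Fixed point.
Reacher's winning region = {i, j, o}.

i, j, o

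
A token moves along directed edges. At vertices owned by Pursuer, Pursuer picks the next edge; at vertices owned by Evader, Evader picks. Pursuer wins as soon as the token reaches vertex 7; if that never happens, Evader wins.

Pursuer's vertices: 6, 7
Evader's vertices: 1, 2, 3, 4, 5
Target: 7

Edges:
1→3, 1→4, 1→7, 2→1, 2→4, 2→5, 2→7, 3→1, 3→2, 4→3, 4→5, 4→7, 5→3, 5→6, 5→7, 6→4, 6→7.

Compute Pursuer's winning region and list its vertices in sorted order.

6, 7

A0 = {7}
A1: add {6} — 6 (Pursuer) has 6→7.
A2 = A1; e.g. 1 (Evader) can still go to 3. Fixed point.
Pursuer's winning region = {6, 7}.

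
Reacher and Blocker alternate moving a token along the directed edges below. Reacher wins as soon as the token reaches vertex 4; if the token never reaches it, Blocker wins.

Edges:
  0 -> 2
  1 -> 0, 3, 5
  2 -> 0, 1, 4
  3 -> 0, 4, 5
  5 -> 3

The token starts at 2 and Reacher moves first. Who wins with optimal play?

Reacher

Track states (vertex, player-to-move).
A0 = {(4,Reacher), (4,Blocker)}
A1: add {(2,Reacher), (3,Reacher)}.
(2,Reacher) ∈ A1 ⇒ Reacher forces the target.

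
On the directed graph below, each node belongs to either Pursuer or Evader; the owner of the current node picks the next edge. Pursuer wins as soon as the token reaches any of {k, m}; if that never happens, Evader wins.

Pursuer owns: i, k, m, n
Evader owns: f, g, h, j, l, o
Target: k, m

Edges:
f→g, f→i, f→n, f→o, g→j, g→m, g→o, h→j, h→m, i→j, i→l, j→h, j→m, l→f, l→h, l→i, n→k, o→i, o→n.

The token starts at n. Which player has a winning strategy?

A0 = {k, m}
A1: add {n} — n (Pursuer) has n→k.
A2 = A1; e.g. f (Evader) can still go to g. Fixed point.
n ∈ A1, so Pursuer can force the target.

Pursuer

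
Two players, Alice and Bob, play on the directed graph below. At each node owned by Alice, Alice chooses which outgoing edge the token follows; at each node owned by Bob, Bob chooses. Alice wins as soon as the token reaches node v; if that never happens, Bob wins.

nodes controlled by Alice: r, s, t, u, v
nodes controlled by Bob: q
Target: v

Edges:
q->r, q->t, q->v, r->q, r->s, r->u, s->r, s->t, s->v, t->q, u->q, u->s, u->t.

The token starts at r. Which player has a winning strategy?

A0 = {v}
A1: add {s} — s (Alice) has s→v.
A2: add {r, u} — r (Alice) has r→s; u (Alice) has u→s.
A3 = A2; e.g. q (Bob) can still go to t. Fixed point.
r ∈ A2, so Alice can force the target.

Alice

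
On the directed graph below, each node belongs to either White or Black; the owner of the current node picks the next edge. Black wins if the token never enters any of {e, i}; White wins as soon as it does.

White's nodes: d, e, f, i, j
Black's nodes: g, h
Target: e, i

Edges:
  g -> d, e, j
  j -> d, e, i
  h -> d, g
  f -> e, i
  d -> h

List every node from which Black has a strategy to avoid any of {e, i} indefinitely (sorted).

A0 = {e, i}
A1: add {f, j} — f (White) has f→e; j (White) has j→e.
A2 = A1; e.g. d (White) has no edge into A1. Fixed point.
White's attractor = {e, f, i, j}; Black avoids the target exactly from the complement.

d, g, h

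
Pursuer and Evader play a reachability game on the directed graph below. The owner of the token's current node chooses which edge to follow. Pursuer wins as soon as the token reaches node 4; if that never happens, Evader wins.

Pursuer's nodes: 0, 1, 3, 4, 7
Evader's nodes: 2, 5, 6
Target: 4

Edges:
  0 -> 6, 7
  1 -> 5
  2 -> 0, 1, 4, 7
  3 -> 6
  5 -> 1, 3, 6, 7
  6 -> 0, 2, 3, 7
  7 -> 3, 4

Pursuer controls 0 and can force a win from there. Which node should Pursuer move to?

7

A0 = {4}
A1: add {7} — 7 (Pursuer) has 7→4.
A2: add {0} — 0 (Pursuer) has 0→7.
A3 = A2; e.g. 1 (Pursuer) has no edge into A2. Fixed point.
From 0, successor 7 is in the attractor (rank 1); the other successor 6 is not.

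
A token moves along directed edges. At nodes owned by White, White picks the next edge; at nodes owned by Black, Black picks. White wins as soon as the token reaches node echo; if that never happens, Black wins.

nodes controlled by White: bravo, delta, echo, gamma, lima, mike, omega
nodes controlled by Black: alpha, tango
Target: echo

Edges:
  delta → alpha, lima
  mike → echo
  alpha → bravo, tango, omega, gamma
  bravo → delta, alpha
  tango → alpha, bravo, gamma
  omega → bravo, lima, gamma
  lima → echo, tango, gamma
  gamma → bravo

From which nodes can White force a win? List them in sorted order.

A0 = {echo}
A1: add {lima, mike} — mike (White) has mike→echo; lima (White) has lima→echo.
A2: add {delta, omega} — delta (White) has delta→lima; omega (White) has omega→lima.
A3: add {bravo} — bravo (White) has bravo→delta.
A4: add {gamma} — gamma (White) has gamma→bravo.
A5 = A4; e.g. alpha (Black) can still go to tango. Fixed point.
White's winning region = {bravo, delta, echo, gamma, lima, mike, omega}.

bravo, delta, echo, gamma, lima, mike, omega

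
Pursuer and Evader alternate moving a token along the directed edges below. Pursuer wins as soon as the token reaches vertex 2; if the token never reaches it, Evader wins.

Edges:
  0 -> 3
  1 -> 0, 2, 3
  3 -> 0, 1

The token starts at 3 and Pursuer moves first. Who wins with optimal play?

Track states (vertex, player-to-move).
A0 = {(2,Pursuer), (2,Evader)}
A1: add {(1,Pursuer)}.
A2 = A1; e.g. (0,Pursuer) stays out. (3,Pursuer) never enters ⇒ Evader avoids the target.

Evader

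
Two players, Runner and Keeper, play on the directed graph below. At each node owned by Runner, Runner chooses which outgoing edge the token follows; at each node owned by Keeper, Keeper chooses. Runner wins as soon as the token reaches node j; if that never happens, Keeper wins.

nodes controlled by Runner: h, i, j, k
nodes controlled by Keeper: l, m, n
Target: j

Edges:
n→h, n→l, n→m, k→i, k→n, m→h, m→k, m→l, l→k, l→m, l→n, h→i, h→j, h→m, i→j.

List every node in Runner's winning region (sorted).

h, i, j, k

A0 = {j}
A1: add {h, i} — h (Runner) has h→j; i (Runner) has i→j.
A2: add {k} — k (Runner) has k→i.
A3 = A2; e.g. l (Keeper) can still go to m. Fixed point.
Runner's winning region = {h, i, j, k}.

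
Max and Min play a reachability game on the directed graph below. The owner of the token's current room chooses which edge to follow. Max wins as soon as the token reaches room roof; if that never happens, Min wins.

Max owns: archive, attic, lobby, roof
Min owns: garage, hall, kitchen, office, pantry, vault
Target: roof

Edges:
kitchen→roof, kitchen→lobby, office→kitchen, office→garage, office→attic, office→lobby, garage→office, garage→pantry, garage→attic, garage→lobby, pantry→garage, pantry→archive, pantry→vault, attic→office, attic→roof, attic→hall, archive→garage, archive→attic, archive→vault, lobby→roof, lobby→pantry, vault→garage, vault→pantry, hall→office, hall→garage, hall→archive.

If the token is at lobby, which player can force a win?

Max

A0 = {roof}
A1: add {attic, lobby} — attic (Max) has attic→roof; lobby (Max) has lobby→roof.
lobby ∈ A1, so Max can force the target.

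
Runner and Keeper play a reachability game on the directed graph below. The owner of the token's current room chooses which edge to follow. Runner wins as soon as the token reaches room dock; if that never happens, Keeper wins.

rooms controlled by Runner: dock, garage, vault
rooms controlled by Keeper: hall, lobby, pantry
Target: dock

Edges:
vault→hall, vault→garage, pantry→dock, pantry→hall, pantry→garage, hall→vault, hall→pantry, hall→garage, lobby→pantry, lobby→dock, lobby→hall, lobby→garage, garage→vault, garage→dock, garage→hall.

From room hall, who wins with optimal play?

Keeper

A0 = {dock}
A1: add {garage} — garage (Runner) has garage→dock.
A2: add {vault} — vault (Runner) has vault→garage.
A3 = A2; e.g. pantry (Keeper) can still go to hall. Fixed point.
hall never enters the attractor, so Keeper can avoid the target forever.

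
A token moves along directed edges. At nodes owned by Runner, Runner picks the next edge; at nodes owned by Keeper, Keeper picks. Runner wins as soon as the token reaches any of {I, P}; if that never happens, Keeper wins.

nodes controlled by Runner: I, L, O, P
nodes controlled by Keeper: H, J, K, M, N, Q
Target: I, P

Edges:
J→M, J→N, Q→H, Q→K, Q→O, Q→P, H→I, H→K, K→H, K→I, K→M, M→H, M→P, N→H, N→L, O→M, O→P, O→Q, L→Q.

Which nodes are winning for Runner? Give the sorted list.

A0 = {I, P}
A1: add {O} — O (Runner) has O→P.
A2 = A1; e.g. H (Keeper) can still go to K. Fixed point.
Runner's winning region = {I, O, P}.

I, O, P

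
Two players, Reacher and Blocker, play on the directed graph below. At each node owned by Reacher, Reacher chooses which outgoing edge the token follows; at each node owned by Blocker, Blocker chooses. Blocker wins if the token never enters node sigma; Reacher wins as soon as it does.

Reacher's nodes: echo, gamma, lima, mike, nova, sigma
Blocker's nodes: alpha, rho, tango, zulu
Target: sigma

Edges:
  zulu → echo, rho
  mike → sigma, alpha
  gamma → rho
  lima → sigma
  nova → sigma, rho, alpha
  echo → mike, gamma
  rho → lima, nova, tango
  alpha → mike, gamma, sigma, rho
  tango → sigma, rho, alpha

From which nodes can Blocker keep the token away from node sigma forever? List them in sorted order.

alpha, gamma, rho, tango, zulu

A0 = {sigma}
A1: add {lima, mike, nova} — mike (Reacher) has mike→sigma; lima (Reacher) has lima→sigma; nova (Reacher) has nova→sigma.
A2: add {echo} — echo (Reacher) has echo→mike.
A3 = A2; e.g. zulu (Blocker) can still go to rho. Fixed point.
Reacher's attractor = {echo, lima, mike, nova, sigma}; Blocker avoids the target exactly from the complement.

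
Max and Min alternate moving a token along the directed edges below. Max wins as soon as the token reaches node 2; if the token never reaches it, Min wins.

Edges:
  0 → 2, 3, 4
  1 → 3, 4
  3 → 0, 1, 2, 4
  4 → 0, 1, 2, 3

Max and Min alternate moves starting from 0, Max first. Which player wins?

Track states (vertex, player-to-move).
A0 = {(2,Max), (2,Min)}
A1: add {(0,Max), (3,Max), (4,Max)}.
(0,Max) ∈ A1 ⇒ Max forces the target.

Max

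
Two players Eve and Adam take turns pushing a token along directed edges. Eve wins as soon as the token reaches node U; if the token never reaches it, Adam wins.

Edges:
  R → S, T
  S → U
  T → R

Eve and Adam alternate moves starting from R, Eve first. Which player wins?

Track states (vertex, player-to-move).
A0 = {(U,Eve), (U,Adam)}
A1: add {(S,Eve), (S,Adam)}.
A2: add {(R,Eve)}.
(R,Eve) ∈ A2 ⇒ Eve forces the target.

Eve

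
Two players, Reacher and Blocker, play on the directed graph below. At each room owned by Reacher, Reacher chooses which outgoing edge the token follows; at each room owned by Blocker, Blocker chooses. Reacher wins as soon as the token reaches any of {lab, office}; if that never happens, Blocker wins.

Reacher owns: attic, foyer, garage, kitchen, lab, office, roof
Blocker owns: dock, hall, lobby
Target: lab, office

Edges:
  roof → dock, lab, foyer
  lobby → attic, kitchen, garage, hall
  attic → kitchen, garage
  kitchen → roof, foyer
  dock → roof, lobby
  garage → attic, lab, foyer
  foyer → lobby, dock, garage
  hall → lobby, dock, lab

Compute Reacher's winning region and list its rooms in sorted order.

A0 = {lab, office}
A1: add {garage, roof} — roof (Reacher) has roof→lab; garage (Reacher) has garage→lab.
A2: add {attic, foyer, kitchen} — attic (Reacher) has attic→garage; kitchen (Reacher) has kitchen→roof; foyer (Reacher) has foyer→garage.
A3 = A2; e.g. lobby (Blocker) can still go to hall. Fixed point.
Reacher's winning region = {attic, foyer, garage, kitchen, lab, office, roof}.

attic, foyer, garage, kitchen, lab, office, roof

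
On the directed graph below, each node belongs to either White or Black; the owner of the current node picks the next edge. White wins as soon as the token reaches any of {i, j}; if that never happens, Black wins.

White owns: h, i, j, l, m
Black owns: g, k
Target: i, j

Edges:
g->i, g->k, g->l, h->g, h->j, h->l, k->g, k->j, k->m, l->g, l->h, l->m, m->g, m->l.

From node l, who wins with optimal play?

A0 = {i, j}
A1: add {h} — h (White) has h→j.
A2: add {l} — l (White) has l→h.
l ∈ A2, so White can force the target.

White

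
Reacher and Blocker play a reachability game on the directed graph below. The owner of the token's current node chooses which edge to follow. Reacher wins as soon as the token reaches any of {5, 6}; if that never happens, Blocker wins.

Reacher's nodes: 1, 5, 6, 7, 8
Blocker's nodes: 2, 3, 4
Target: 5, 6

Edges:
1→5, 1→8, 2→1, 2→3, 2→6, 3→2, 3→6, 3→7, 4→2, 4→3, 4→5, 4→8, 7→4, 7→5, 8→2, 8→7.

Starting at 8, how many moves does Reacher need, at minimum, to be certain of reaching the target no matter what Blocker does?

A0 = {5, 6}
A1: add {1, 7} — 1 (Reacher) has 1→5; 7 (Reacher) has 7→5.
A2: add {8} — 8 (Reacher) has 8→7.
A3 = A2; e.g. 2 (Blocker) can still go to 3. Fixed point.
8 enters the attractor at level 2, so Reacher can force the target in 2 moves from there.

2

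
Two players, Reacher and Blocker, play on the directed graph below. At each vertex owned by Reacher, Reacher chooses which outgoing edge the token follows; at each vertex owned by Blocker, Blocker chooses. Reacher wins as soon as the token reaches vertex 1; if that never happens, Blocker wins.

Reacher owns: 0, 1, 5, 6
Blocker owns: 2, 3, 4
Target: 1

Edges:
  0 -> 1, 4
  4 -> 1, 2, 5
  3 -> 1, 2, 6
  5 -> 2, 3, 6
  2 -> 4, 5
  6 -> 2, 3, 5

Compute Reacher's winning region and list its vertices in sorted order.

A0 = {1}
A1: add {0} — 0 (Reacher) has 0→1.
A2 = A1; e.g. 2 (Blocker) can still go to 4. Fixed point.
Reacher's winning region = {0, 1}.

0, 1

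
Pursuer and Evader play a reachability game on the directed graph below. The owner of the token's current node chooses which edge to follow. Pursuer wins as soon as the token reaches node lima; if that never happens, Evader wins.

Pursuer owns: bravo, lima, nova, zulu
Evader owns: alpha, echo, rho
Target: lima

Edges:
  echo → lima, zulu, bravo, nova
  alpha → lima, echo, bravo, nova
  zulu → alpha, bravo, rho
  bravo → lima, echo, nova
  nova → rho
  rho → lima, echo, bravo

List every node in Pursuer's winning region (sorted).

bravo, lima, zulu

A0 = {lima}
A1: add {bravo} — bravo (Pursuer) has bravo→lima.
A2: add {zulu} — zulu (Pursuer) has zulu→bravo.
A3 = A2; e.g. echo (Evader) can still go to nova. Fixed point.
Pursuer's winning region = {bravo, lima, zulu}.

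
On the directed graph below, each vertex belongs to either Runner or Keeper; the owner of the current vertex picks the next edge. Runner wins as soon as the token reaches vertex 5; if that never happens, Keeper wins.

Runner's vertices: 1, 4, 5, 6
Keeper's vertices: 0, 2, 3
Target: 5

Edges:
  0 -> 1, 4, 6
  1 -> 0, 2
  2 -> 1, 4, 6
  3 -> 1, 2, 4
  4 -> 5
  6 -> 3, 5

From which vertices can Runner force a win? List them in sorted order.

A0 = {5}
A1: add {4, 6} — 4 (Runner) has 4→5; 6 (Runner) has 6→5.
A2 = A1; e.g. 0 (Keeper) can still go to 1. Fixed point.
Runner's winning region = {4, 5, 6}.

4, 5, 6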